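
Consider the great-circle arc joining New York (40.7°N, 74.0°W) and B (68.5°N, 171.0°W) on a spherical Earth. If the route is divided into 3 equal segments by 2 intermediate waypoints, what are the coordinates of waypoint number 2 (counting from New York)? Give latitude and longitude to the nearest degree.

Write both endpoints as unit vectors p₁, p₂ with components (cos φ cos λ, cos φ sin λ, sin φ).
The central angle between the endpoints is δ = arccos(p₁·p₂) ≈ 0.961 rad (55.0°).
Interpolate at f = 2/3 with slerp weights a = sin((1−f)δ)/sin δ ≈ 0.384, b = sin(fδ)/sin δ ≈ 0.729.
p = a·p₁ + b·p₂ ≈ (-0.184, -0.322, 0.929); φ = arcsin(p_z) ≈ 68.26°, λ = atan2(p_y, p_x) ≈ -119.72°.

≈ (68°N, 120°W)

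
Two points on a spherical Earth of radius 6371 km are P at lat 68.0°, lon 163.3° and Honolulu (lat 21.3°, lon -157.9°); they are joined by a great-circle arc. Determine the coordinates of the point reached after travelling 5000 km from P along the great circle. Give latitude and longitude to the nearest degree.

Write both endpoints as unit vectors p₁, p₂ with components (cos φ cos λ, cos φ sin λ, sin φ).
The central angle between the endpoints is δ = arccos(p₁·p₂) ≈ 0.916 rad (52.5°). The total great-circle distance is δ·R ≈ 0.916 × 6371 ≈ 5837 km, so the target fraction is f = 5000/5837 ≈ 0.857.
Interpolate at f ≈ 0.857 with slerp weights a = sin((1−f)δ)/sin δ ≈ 0.165, b = sin(fδ)/sin δ ≈ 0.891.
p = a·p₁ + b·p₂ ≈ (-0.828, -0.294, 0.477); φ = arcsin(p_z) ≈ 28.47°, λ = atan2(p_y, p_x) ≈ -160.43°.

≈ lat 28°, lon -160°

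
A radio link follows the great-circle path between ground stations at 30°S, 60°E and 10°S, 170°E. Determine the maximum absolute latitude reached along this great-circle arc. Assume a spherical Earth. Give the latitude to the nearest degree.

The great circle lies in the plane with unit normal n̂ = (p₁ × p₂)/|p₁ × p₂|.
Here n̂_z ≈ +0.819; the vertex latitude is φ_max = arccos|n̂_z| ≈ 35.0°.

≈ 35°S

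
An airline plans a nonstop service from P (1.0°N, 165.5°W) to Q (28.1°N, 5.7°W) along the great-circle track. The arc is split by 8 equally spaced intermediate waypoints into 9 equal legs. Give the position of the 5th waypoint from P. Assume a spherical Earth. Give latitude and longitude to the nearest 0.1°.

≈ (57.0°N, 91.4°W)

Convert each endpoint to a unit vector on the sphere (x = cos φ cos λ, y = cos φ sin λ, z = sin φ).
The central angle between the endpoints is δ = arccos(p₁·p₂) ≈ 2.531 rad (145.0°).
Interpolate at f = 5/9 with slerp weights a = sin((1−f)δ)/sin δ ≈ 1.575, b = sin(fδ)/sin δ ≈ 1.722.
p = a·p₁ + b·p₂ ≈ (-0.013, -0.545, 0.838); φ = arcsin(p_z) ≈ 56.96°, λ = atan2(p_y, p_x) ≈ -91.38°.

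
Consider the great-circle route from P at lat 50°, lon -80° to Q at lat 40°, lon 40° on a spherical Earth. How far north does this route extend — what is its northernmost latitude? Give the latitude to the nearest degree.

≈ 64°

The great circle lies in the plane with unit normal n̂ = (p₁ × p₂)/|p₁ × p₂|.
Here n̂_z ≈ +0.440; the vertex latitude is φ_max = arccos|n̂_z| ≈ 63.9°.
Check via Clairaut: cos φ_max = |cos φ₁| · sin C = cos(50.0°)·sin(43.2°) ≈ 0.440, again giving ≈ 63.9°.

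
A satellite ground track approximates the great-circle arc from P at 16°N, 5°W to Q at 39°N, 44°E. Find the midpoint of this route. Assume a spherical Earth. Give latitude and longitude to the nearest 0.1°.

≈ 29.7°N, 16.7°E

Convert each endpoint to a unit vector on the sphere (x = cos φ cos λ, y = cos φ sin λ, z = sin φ).
The central angle between the endpoints is δ = arccos(p₁·p₂) ≈ 0.845 rad (48.4°).
Interpolate at f = 1/2 with slerp weights a = sin((1−f)δ)/sin δ ≈ 0.548, b = sin(fδ)/sin δ ≈ 0.548.
p = a·p₁ + b·p₂ ≈ (0.831, 0.250, 0.496); φ = arcsin(p_z) ≈ 29.74°, λ = atan2(p_y, p_x) ≈ 16.74°.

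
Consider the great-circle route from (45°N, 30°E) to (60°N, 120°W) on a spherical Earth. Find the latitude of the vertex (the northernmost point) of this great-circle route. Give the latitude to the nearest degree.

≈ 79°N

The great circle lies in the plane with unit normal n̂ = (p₁ × p₂)/|p₁ × p₂|.
Here n̂_z ≈ -0.186; the vertex latitude is φ_max = arccos|n̂_z| ≈ 79.3°.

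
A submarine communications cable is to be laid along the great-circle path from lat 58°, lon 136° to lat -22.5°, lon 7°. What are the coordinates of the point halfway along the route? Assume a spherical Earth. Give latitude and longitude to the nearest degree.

≈ lat 33°, lon 42°

From cos δ = sin φ₁ sin φ₂ + cos φ₁ cos φ₂ cos Δλ, the central angle is δ ≈ 2.256 rad (129.2°).
Interpolate at f = 1/2 with slerp weights a = sin((1−f)δ)/sin δ ≈ 1.167, b = sin(fδ)/sin δ ≈ 1.167.
p = a·p₁ + b·p₂ ≈ (0.625, 0.561, 0.543); φ = arcsin(p_z) ≈ 32.88°, λ = atan2(p_y, p_x) ≈ 41.90°.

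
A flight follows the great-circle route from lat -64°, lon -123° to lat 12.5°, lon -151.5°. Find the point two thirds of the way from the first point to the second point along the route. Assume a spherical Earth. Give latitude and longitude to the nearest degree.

≈ lat -13°, lon -146°

From cos δ = sin φ₁ sin φ₂ + cos φ₁ cos φ₂ cos Δλ, the central angle is δ ≈ 1.388 rad (79.5°).
Interpolate at f = 2/3 with slerp weights a = sin((1−f)δ)/sin δ ≈ 0.454, b = sin(fδ)/sin δ ≈ 0.812.
p = a·p₁ + b·p₂ ≈ (-0.805, -0.545, -0.232); φ = arcsin(p_z) ≈ -13.42°, λ = atan2(p_y, p_x) ≈ -145.90°.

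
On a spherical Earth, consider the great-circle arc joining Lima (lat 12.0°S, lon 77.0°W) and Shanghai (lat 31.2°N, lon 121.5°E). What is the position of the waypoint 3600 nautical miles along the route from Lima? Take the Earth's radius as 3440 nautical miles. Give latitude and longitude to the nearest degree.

Convert each endpoint to a unit vector on the sphere (x = cos φ cos λ, y = cos φ sin λ, z = sin φ).
The central angle between the endpoints is δ = arccos(p₁·p₂) ≈ 2.693 rad (154.3°). The total great-circle distance is δ·R ≈ 2.693 × 3440 ≈ 9265 nmi, so the target fraction is f = 3600/9265 ≈ 0.389.
Interpolate at f ≈ 0.389 with slerp weights a = sin((1−f)δ)/sin δ ≈ 2.300, b = sin(fδ)/sin δ ≈ 1.997.
p = a·p₁ + b·p₂ ≈ (-0.386, -0.736, 0.556); φ = arcsin(p_z) ≈ 33.79°, λ = atan2(p_y, p_x) ≈ -117.70°.

≈ lat 34°N, lon 118°W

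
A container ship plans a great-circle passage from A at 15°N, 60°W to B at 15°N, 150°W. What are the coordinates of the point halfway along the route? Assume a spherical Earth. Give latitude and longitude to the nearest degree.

The haversine formula gives a central angle δ ≈ 1.504 rad (86.2°) between the endpoints.
Interpolate at f = 1/2 with slerp weights a = sin((1−f)δ)/sin δ ≈ 0.685, b = sin(fδ)/sin δ ≈ 0.685.
p = a·p₁ + b·p₂ ≈ (-0.242, -0.903, 0.354); φ = arcsin(p_z) ≈ 20.75°, λ = atan2(p_y, p_x) ≈ -105.00°.

≈ 21°N, 105°W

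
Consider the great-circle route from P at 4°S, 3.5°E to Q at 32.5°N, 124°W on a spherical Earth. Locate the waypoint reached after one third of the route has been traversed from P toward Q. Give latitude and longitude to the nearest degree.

Write both endpoints as unit vectors p₁, p₂ with components (cos φ cos λ, cos φ sin λ, sin φ).
The central angle between the endpoints is δ = arccos(p₁·p₂) ≈ 2.153 rad (123.3°).
Interpolate at f = 1/3 with slerp weights a = sin((1−f)δ)/sin δ ≈ 1.186, b = sin(fδ)/sin δ ≈ 0.787.
p = a·p₁ + b·p₂ ≈ (0.810, -0.478, 0.340); φ = arcsin(p_z) ≈ 19.89°, λ = atan2(p_y, p_x) ≈ -30.56°.

≈ 20°N, 31°W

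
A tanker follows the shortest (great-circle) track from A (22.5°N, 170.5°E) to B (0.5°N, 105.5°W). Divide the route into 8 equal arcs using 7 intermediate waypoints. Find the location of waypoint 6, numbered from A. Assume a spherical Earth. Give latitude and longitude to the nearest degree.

Convert each endpoint to a unit vector on the sphere (x = cos φ cos λ, y = cos φ sin λ, z = sin φ).
The central angle between the endpoints is δ = arccos(p₁·p₂) ≈ 1.471 rad (84.3°).
Interpolate at f = 6/8 with slerp weights a = sin((1−f)δ)/sin δ ≈ 0.361, b = sin(fδ)/sin δ ≈ 0.897.
p = a·p₁ + b·p₂ ≈ (-0.569, -0.809, 0.146); φ = arcsin(p_z) ≈ 8.40°, λ = atan2(p_y, p_x) ≈ -125.10°.

≈ (8°N, 125°W)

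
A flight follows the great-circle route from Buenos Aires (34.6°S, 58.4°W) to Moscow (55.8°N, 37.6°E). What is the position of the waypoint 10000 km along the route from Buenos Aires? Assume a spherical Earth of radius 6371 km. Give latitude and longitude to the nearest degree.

Write both endpoints as unit vectors p₁, p₂ with components (cos φ cos λ, cos φ sin λ, sin φ).
The central angle between the endpoints is δ = arccos(p₁·p₂) ≈ 2.115 rad (121.2°). The total great-circle distance is δ·R ≈ 2.115 × 6371 ≈ 13477 km, so the target fraction is f = 10000/13477 ≈ 0.742.
Interpolate at f ≈ 0.742 with slerp weights a = sin((1−f)δ)/sin δ ≈ 0.607, b = sin(fδ)/sin δ ≈ 1.169.
p = a·p₁ + b·p₂ ≈ (0.782, -0.024, 0.622); φ = arcsin(p_z) ≈ 38.49°, λ = atan2(p_y, p_x) ≈ -1.79°.

≈ 38°N, 2°W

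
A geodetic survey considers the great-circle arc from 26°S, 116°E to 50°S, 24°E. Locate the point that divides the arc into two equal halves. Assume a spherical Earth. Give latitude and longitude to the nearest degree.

From cos δ = sin φ₁ sin φ₂ + cos φ₁ cos φ₂ cos Δλ, the central angle is δ ≈ 1.250 rad (71.6°).
Interpolate at f = 1/2 with slerp weights a = sin((1−f)δ)/sin δ ≈ 0.616, b = sin(fδ)/sin δ ≈ 0.616.
p = a·p₁ + b·p₂ ≈ (0.119, 0.659, -0.742); φ = arcsin(p_z) ≈ -47.94°, λ = atan2(p_y, p_x) ≈ 79.76°.

≈ 48°S, 80°E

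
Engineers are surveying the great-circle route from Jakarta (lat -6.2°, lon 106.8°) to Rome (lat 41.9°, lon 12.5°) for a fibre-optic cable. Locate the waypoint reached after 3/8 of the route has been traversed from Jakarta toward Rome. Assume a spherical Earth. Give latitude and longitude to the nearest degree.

Convert each endpoint to a unit vector on the sphere (x = cos φ cos λ, y = cos φ sin λ, z = sin φ).
The central angle between the endpoints is δ = arccos(p₁·p₂) ≈ 1.699 rad (97.3°).
Interpolate at f = 3/8 with slerp weights a = sin((1−f)δ)/sin δ ≈ 0.880, b = sin(fδ)/sin δ ≈ 0.600.
p = a·p₁ + b·p₂ ≈ (0.183, 0.935, 0.305); φ = arcsin(p_z) ≈ 17.78°, λ = atan2(p_y, p_x) ≈ 78.93°.

≈ lat 18°, lon 79°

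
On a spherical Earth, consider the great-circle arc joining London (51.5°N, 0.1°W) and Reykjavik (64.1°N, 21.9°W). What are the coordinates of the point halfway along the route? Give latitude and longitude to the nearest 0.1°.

The haversine formula gives a central angle δ ≈ 0.296 rad (17.0°) between the endpoints.
Interpolate at f = 1/2 with slerp weights a = sin((1−f)δ)/sin δ ≈ 0.506, b = sin(fδ)/sin δ ≈ 0.506.
p = a·p₁ + b·p₂ ≈ (0.520, -0.083, 0.850); φ = arcsin(p_z) ≈ 58.25°, λ = atan2(p_y, p_x) ≈ -9.07°.

≈ (58.3°N, 9.1°W)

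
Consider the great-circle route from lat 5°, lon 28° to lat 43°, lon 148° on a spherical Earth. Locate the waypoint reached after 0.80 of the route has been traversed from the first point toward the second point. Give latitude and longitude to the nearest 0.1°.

Convert each endpoint to a unit vector on the sphere (x = cos φ cos λ, y = cos φ sin λ, z = sin φ).
The central angle between the endpoints is δ = arccos(p₁·p₂) ≈ 1.881 rad (107.7°).
Interpolate at f = 0.80 with slerp weights a = sin((1−f)δ)/sin δ ≈ 0.386, b = sin(fδ)/sin δ ≈ 1.048.
p = a·p₁ + b·p₂ ≈ (-0.311, 0.586, 0.748); φ = arcsin(p_z) ≈ 48.43°, λ = atan2(p_y, p_x) ≈ 117.91°.

≈ lat 48.4°, lon 117.9°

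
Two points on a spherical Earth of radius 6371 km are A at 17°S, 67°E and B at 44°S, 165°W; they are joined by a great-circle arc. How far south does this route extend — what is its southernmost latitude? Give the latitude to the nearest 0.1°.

≈ 56.2°S

The great circle lies in the plane with unit normal n̂ = (p₁ × p₂)/|p₁ × p₂|.
Here n̂_z ≈ +0.556; the vertex latitude is φ_max = arccos|n̂_z| ≈ 56.2°.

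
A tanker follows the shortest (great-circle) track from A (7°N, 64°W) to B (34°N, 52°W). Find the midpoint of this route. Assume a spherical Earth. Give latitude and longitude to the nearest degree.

≈ (21°N, 59°W)

Write both endpoints as unit vectors p₁, p₂ with components (cos φ cos λ, cos φ sin λ, sin φ).
The central angle between the endpoints is δ = arccos(p₁·p₂) ≈ 0.509 rad (29.2°).
Interpolate at f = 1/2 with slerp weights a = sin((1−f)δ)/sin δ ≈ 0.517, b = sin(fδ)/sin δ ≈ 0.517.
p = a·p₁ + b·p₂ ≈ (0.489, -0.798, 0.352); φ = arcsin(p_z) ≈ 20.60°, λ = atan2(p_y, p_x) ≈ -58.54°.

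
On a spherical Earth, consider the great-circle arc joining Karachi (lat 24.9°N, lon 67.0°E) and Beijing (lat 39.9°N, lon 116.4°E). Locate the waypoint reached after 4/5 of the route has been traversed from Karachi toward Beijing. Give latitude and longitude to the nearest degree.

The haversine formula gives a central angle δ ≈ 0.763 rad (43.7°) between the endpoints.
Interpolate at f = 4/5 with slerp weights a = sin((1−f)δ)/sin δ ≈ 0.220, b = sin(fδ)/sin δ ≈ 0.829.
p = a·p₁ + b·p₂ ≈ (-0.205, 0.754, 0.625); φ = arcsin(p_z) ≈ 38.65°, λ = atan2(p_y, p_x) ≈ 105.22°.

≈ lat 39°N, lon 105°E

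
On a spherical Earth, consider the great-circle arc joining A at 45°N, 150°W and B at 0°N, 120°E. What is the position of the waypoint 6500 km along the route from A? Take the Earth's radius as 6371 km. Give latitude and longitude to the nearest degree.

Write both endpoints as unit vectors p₁, p₂ with components (cos φ cos λ, cos φ sin λ, sin φ).
The central angle between the endpoints is δ = arccos(p₁·p₂) ≈ 1.571 rad (90.0°). The total great-circle distance is δ·R ≈ 1.571 × 6371 ≈ 10008 km, so the target fraction is f = 6500/10008 ≈ 0.650.
Interpolate at f ≈ 0.650 with slerp weights a = sin((1−f)δ)/sin δ ≈ 0.523, b = sin(fδ)/sin δ ≈ 0.852.
p = a·p₁ + b·p₂ ≈ (-0.746, 0.553, 0.370); φ = arcsin(p_z) ≈ 21.71°, λ = atan2(p_y, p_x) ≈ 143.46°.

≈ 22°N, 143°E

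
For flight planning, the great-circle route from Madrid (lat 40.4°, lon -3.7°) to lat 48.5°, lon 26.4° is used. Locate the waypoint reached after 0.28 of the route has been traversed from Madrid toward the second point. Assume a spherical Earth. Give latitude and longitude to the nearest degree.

≈ lat 43°, lon 4°

The haversine formula gives a central angle δ ≈ 0.398 rad (22.8°) between the endpoints.
Interpolate at f = 0.28 with slerp weights a = sin((1−f)δ)/sin δ ≈ 0.729, b = sin(fδ)/sin δ ≈ 0.287.
p = a·p₁ + b·p₂ ≈ (0.725, 0.049, 0.688); φ = arcsin(p_z) ≈ 43.44°, λ = atan2(p_y, p_x) ≈ 3.85°.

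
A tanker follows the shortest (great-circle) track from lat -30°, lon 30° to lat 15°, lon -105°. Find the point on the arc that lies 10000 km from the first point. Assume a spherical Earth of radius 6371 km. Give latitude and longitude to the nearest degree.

From cos δ = sin φ₁ sin φ₂ + cos φ₁ cos φ₂ cos Δλ, the central angle is δ ≈ 2.376 rad (136.1°). The total great-circle distance is δ·R ≈ 2.376 × 6371 ≈ 15137 km, so the target fraction is f = 10000/15137 ≈ 0.661.
Interpolate at f ≈ 0.661 with slerp weights a = sin((1−f)δ)/sin δ ≈ 1.041, b = sin(fδ)/sin δ ≈ 1.443.
p = a·p₁ + b·p₂ ≈ (0.420, -0.895, -0.147); φ = arcsin(p_z) ≈ -8.47°, λ = atan2(p_y, p_x) ≈ -64.85°.

≈ lat -8°, lon -65°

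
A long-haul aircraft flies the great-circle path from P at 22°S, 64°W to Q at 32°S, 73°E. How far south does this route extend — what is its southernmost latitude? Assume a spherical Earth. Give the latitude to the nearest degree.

The great circle lies in the plane with unit normal n̂ = (p₁ × p₂)/|p₁ × p₂|.
Here n̂_z ≈ +0.579; the vertex latitude is φ_max = arccos|n̂_z| ≈ 54.6°.

≈ 55°S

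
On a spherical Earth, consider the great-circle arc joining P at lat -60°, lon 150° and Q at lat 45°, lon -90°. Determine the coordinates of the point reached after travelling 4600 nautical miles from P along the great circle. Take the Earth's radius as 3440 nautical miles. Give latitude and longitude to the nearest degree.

Write both endpoints as unit vectors p₁, p₂ with components (cos φ cos λ, cos φ sin λ, sin φ).
The central angle between the endpoints is δ = arccos(p₁·p₂) ≈ 2.480 rad (142.1°). The total great-circle distance is δ·R ≈ 2.480 × 3440 ≈ 8532 nmi, so the target fraction is f = 4600/8532 ≈ 0.539.
Interpolate at f ≈ 0.539 with slerp weights a = sin((1−f)δ)/sin δ ≈ 1.481, b = sin(fδ)/sin δ ≈ 1.584.
p = a·p₁ + b·p₂ ≈ (-0.641, -0.750, -0.163); φ = arcsin(p_z) ≈ -9.38°, λ = atan2(p_y, p_x) ≈ -130.55°.

≈ lat -9°, lon -131°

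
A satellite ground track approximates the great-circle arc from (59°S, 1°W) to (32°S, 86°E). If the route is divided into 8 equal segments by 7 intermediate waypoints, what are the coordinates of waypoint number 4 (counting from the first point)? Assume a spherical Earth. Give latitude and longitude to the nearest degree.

≈ (54°S, 56°E)

Convert each endpoint to a unit vector on the sphere (x = cos φ cos λ, y = cos φ sin λ, z = sin φ).
The central angle between the endpoints is δ = arccos(p₁·p₂) ≈ 1.073 rad (61.5°).
Interpolate at f = 4/8 with slerp weights a = sin((1−f)δ)/sin δ ≈ 0.582, b = sin(fδ)/sin δ ≈ 0.582.
p = a·p₁ + b·p₂ ≈ (0.334, 0.487, -0.807); φ = arcsin(p_z) ≈ -53.81°, λ = atan2(p_y, p_x) ≈ 55.55°.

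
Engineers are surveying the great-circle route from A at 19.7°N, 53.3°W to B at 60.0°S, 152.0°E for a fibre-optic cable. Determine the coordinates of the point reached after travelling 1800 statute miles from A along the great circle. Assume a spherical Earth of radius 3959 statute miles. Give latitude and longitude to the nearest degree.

The haversine formula gives a central angle δ ≈ 2.371 rad (135.8°) between the endpoints. The total great-circle distance is δ·R ≈ 2.371 × 3959 ≈ 9387 mi, so the target fraction is f = 1800/9387 ≈ 0.192.
Interpolate at f ≈ 0.192 with slerp weights a = sin((1−f)δ)/sin δ ≈ 1.351, b = sin(fδ)/sin δ ≈ 0.630.
p = a·p₁ + b·p₂ ≈ (0.482, -0.872, -0.091); φ = arcsin(p_z) ≈ -5.20°, λ = atan2(p_y, p_x) ≈ -61.07°.

≈ 5°S, 61°W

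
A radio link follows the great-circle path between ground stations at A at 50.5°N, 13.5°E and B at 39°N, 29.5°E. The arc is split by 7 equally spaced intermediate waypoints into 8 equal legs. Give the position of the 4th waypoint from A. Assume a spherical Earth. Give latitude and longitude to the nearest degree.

≈ 45°N, 22°E

The haversine formula gives a central angle δ ≈ 0.281 rad (16.1°) between the endpoints.
Interpolate at f = 4/8 with slerp weights a = sin((1−f)δ)/sin δ ≈ 0.505, b = sin(fδ)/sin δ ≈ 0.505.
p = a·p₁ + b·p₂ ≈ (0.654, 0.268, 0.707); φ = arcsin(p_z) ≈ 45.03°, λ = atan2(p_y, p_x) ≈ 22.30°.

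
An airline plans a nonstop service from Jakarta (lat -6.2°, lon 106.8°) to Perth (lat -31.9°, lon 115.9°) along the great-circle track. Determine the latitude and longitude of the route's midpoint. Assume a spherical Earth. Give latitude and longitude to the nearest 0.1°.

≈ lat -19.1°, lon 111.0°

From cos δ = sin φ₁ sin φ₂ + cos φ₁ cos φ₂ cos Δλ, the central angle is δ ≈ 0.472 rad (27.1°).
Interpolate at f = 1/2 with slerp weights a = sin((1−f)δ)/sin δ ≈ 0.514, b = sin(fδ)/sin δ ≈ 0.514.
p = a·p₁ + b·p₂ ≈ (-0.338, 0.882, -0.327); φ = arcsin(p_z) ≈ -19.11°, λ = atan2(p_y, p_x) ≈ 110.99°.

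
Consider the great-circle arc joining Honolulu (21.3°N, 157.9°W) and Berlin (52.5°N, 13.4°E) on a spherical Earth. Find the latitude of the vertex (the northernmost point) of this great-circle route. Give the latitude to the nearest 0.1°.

The great circle lies in the plane with unit normal n̂ = (p₁ × p₂)/|p₁ × p₂|.
Here n̂_z ≈ +0.089; the vertex latitude is φ_max = arccos|n̂_z| ≈ 84.9°.
Check via Clairaut: cos φ_max = |cos φ₁| · sin C = cos(21.3°)·sin(5.5°) ≈ 0.089, again giving ≈ 84.9°.

≈ 84.9°N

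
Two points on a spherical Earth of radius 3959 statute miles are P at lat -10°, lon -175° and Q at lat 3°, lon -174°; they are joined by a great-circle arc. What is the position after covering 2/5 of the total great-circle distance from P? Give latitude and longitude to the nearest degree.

≈ lat -5°, lon -175°

Write both endpoints as unit vectors p₁, p₂ with components (cos φ cos λ, cos φ sin λ, sin φ).
The central angle between the endpoints is δ = arccos(p₁·p₂) ≈ 0.228 rad (13.0°).
Interpolate at f = 2/5 with slerp weights a = sin((1−f)δ)/sin δ ≈ 0.603, b = sin(fδ)/sin δ ≈ 0.403.
p = a·p₁ + b·p₂ ≈ (-0.992, -0.094, -0.084); φ = arcsin(p_z) ≈ -4.80°, λ = atan2(p_y, p_x) ≈ -174.60°.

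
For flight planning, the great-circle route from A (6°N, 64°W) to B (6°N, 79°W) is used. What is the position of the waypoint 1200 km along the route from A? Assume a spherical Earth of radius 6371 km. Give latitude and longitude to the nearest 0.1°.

≈ (6.0°N, 74.9°W)

Write both endpoints as unit vectors p₁, p₂ with components (cos φ cos λ, cos φ sin λ, sin φ).
The central angle between the endpoints is δ = arccos(p₁·p₂) ≈ 0.260 rad (14.9°). The total great-circle distance is δ·R ≈ 0.260 × 6371 ≈ 1659 km, so the target fraction is f = 1200/1659 ≈ 0.723.
Interpolate at f ≈ 0.723 with slerp weights a = sin((1−f)δ)/sin δ ≈ 0.279, b = sin(fδ)/sin δ ≈ 0.727.
p = a·p₁ + b·p₂ ≈ (0.260, -0.960, 0.105); φ = arcsin(p_z) ≈ 6.04°, λ = atan2(p_y, p_x) ≈ -74.85°.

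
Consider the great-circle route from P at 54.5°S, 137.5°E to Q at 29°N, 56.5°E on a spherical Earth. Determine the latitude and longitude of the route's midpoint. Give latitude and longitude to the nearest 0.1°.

≈ 16.3°S, 87.2°E

Convert each endpoint to a unit vector on the sphere (x = cos φ cos λ, y = cos φ sin λ, z = sin φ).
The central angle between the endpoints is δ = arccos(p₁·p₂) ≈ 1.892 rad (108.4°).
Interpolate at f = 1/2 with slerp weights a = sin((1−f)δ)/sin δ ≈ 0.855, b = sin(fδ)/sin δ ≈ 0.855.
p = a·p₁ + b·p₂ ≈ (0.047, 0.958, -0.281); φ = arcsin(p_z) ≈ -16.34°, λ = atan2(p_y, p_x) ≈ 87.21°.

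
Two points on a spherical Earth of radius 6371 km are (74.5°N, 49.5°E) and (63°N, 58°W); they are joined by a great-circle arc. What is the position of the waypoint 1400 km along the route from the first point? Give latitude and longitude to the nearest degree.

Write both endpoints as unit vectors p₁, p₂ with components (cos φ cos λ, cos φ sin λ, sin φ).
The central angle between the endpoints is δ = arccos(p₁·p₂) ≈ 0.606 rad (34.7°). The total great-circle distance is δ·R ≈ 0.606 × 6371 ≈ 3859 km, so the target fraction is f = 1400/3859 ≈ 0.363.
Interpolate at f ≈ 0.363 with slerp weights a = sin((1−f)δ)/sin δ ≈ 0.661, b = sin(fδ)/sin δ ≈ 0.383.
p = a·p₁ + b·p₂ ≈ (0.207, -0.013, 0.978); φ = arcsin(p_z) ≈ 78.04°, λ = atan2(p_y, p_x) ≈ -3.61°.

≈ (78°N, 4°W)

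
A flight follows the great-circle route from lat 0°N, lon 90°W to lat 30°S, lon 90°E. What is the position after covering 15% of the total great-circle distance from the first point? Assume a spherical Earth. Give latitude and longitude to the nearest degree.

Write both endpoints as unit vectors p₁, p₂ with components (cos φ cos λ, cos φ sin λ, sin φ).
The central angle between the endpoints is δ = arccos(p₁·p₂) ≈ 2.618 rad (150.0°).
Interpolate at f = 0.15 with slerp weights a = sin((1−f)δ)/sin δ ≈ 1.587, b = sin(fδ)/sin δ ≈ 0.765.
p = a·p₁ + b·p₂ ≈ (0.000, -0.924, -0.383); φ = arcsin(p_z) ≈ -22.50°, λ = atan2(p_y, p_x) ≈ -90.00°.

≈ lat 22°S, lon 90°W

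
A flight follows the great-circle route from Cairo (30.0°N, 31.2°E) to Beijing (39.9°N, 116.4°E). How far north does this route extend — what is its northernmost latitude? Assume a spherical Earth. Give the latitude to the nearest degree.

The great circle lies in the plane with unit normal n̂ = (p₁ × p₂)/|p₁ × p₂|.
Here n̂_z ≈ +0.715; the vertex latitude is φ_max = arccos|n̂_z| ≈ 44.4°.
Check via Clairaut: cos φ_max = |cos φ₁| · sin C = cos(30.0°)·sin(55.6°) ≈ 0.715, again giving ≈ 44.4°.

≈ 44°N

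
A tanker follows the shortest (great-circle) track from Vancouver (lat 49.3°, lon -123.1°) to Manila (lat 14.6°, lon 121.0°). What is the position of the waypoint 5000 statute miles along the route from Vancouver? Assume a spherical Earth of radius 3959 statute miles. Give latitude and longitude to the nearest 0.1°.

≈ lat 32.1°, lon 136.4°

From cos δ = sin φ₁ sin φ₂ + cos φ₁ cos φ₂ cos Δλ, the central angle is δ ≈ 1.655 rad (94.8°). The total great-circle distance is δ·R ≈ 1.655 × 3959 ≈ 6554 mi, so the target fraction is f = 5000/6554 ≈ 0.763.
Interpolate at f ≈ 0.763 with slerp weights a = sin((1−f)δ)/sin δ ≈ 0.384, b = sin(fδ)/sin δ ≈ 0.956.
p = a·p₁ + b·p₂ ≈ (-0.613, 0.584, 0.532); φ = arcsin(p_z) ≈ 32.15°, λ = atan2(p_y, p_x) ≈ 136.42°.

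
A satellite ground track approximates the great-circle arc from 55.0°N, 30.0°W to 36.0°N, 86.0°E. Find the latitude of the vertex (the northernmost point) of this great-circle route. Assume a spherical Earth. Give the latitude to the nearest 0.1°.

≈ 64.3°N

The great circle lies in the plane with unit normal n̂ = (p₁ × p₂)/|p₁ × p₂|.
Here n̂_z ≈ +0.434; the vertex latitude is φ_max = arccos|n̂_z| ≈ 64.3°.
Check via Clairaut: cos φ_max = |cos φ₁| · sin C = cos(55.0°)·sin(49.2°) ≈ 0.434, again giving ≈ 64.3°.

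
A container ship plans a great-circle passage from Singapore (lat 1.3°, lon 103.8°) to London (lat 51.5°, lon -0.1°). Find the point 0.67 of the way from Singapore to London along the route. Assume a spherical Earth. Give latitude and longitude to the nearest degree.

≈ lat 47°, lon 50°

The haversine formula gives a central angle δ ≈ 1.703 rad (97.6°) between the endpoints.
Interpolate at f = 0.67 with slerp weights a = sin((1−f)δ)/sin δ ≈ 0.538, b = sin(fδ)/sin δ ≈ 0.917.
p = a·p₁ + b·p₂ ≈ (0.443, 0.521, 0.730); φ = arcsin(p_z) ≈ 46.88°, λ = atan2(p_y, p_x) ≈ 49.64°.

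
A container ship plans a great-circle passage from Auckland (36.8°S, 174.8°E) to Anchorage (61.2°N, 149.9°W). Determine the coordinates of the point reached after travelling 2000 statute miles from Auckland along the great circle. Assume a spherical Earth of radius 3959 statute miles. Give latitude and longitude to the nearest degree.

The haversine formula gives a central angle δ ≈ 1.782 rad (102.1°) between the endpoints. The total great-circle distance is δ·R ≈ 1.782 × 3959 ≈ 7057 mi, so the target fraction is f = 2000/7057 ≈ 0.283.
Interpolate at f ≈ 0.283 with slerp weights a = sin((1−f)δ)/sin δ ≈ 0.979, b = sin(fδ)/sin δ ≈ 0.495.
p = a·p₁ + b·p₂ ≈ (-0.987, -0.049, -0.153); φ = arcsin(p_z) ≈ -8.78°, λ = atan2(p_y, p_x) ≈ -177.18°.

≈ 9°S, 177°W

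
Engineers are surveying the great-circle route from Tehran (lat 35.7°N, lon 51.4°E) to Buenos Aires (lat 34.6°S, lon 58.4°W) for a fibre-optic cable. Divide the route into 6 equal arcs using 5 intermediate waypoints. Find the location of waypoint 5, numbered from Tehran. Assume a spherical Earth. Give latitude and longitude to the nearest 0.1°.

≈ lat 24.7°S, lon 37.5°W

From cos δ = sin φ₁ sin φ₂ + cos φ₁ cos φ₂ cos Δλ, the central angle is δ ≈ 2.163 rad (123.9°).
Interpolate at f = 5/6 with slerp weights a = sin((1−f)δ)/sin δ ≈ 0.425, b = sin(fδ)/sin δ ≈ 1.173.
p = a·p₁ + b·p₂ ≈ (0.721, -0.553, -0.418); φ = arcsin(p_z) ≈ -24.71°, λ = atan2(p_y, p_x) ≈ -37.46°.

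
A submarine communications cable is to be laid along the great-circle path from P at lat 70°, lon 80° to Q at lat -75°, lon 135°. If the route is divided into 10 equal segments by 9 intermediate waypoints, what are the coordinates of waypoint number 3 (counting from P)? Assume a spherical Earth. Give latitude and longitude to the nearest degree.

≈ lat 27°, lon 99°

Convert each endpoint to a unit vector on the sphere (x = cos φ cos λ, y = cos φ sin λ, z = sin φ).
The central angle between the endpoints is δ = arccos(p₁·p₂) ≈ 2.600 rad (149.0°).
Interpolate at f = 3/10 with slerp weights a = sin((1−f)δ)/sin δ ≈ 1.880, b = sin(fδ)/sin δ ≈ 1.364.
p = a·p₁ + b·p₂ ≈ (-0.138, 0.883, 0.449); φ = arcsin(p_z) ≈ 26.67°, λ = atan2(p_y, p_x) ≈ 98.89°.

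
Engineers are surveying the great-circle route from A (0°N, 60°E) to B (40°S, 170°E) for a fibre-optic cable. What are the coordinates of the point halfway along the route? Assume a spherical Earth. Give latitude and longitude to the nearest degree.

Write both endpoints as unit vectors p₁, p₂ with components (cos φ cos λ, cos φ sin λ, sin φ).
The central angle between the endpoints is δ = arccos(p₁·p₂) ≈ 1.836 rad (105.2°).
Interpolate at f = 1/2 with slerp weights a = sin((1−f)δ)/sin δ ≈ 0.823, b = sin(fδ)/sin δ ≈ 0.823.
p = a·p₁ + b·p₂ ≈ (-0.209, 0.822, -0.529); φ = arcsin(p_z) ≈ -31.94°, λ = atan2(p_y, p_x) ≈ 104.29°.

≈ (32°S, 104°E)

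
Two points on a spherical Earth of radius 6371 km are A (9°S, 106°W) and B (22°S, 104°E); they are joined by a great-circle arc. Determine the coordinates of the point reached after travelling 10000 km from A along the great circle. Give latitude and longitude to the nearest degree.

Write both endpoints as unit vectors p₁, p₂ with components (cos φ cos λ, cos φ sin λ, sin φ).
The central angle between the endpoints is δ = arccos(p₁·p₂) ≈ 2.396 rad (137.3°). The total great-circle distance is δ·R ≈ 2.396 × 6371 ≈ 15263 km, so the target fraction is f = 10000/15263 ≈ 0.655.
Interpolate at f ≈ 0.655 with slerp weights a = sin((1−f)δ)/sin δ ≈ 1.083, b = sin(fδ)/sin δ ≈ 1.474.
p = a·p₁ + b·p₂ ≈ (-0.625, 0.297, -0.721); φ = arcsin(p_z) ≈ -46.18°, λ = atan2(p_y, p_x) ≈ 154.60°.

≈ (46°S, 155°E)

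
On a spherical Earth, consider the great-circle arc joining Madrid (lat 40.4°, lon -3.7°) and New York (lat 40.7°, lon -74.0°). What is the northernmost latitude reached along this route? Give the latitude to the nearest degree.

The great circle lies in the plane with unit normal n̂ = (p₁ × p₂)/|p₁ × p₂|.
Here n̂_z ≈ -0.691; the vertex latitude is φ_max = arccos|n̂_z| ≈ 46.3°.
Check via Clairaut: cos φ_max = |cos φ₁| · sin C = cos(40.4°)·sin(65.1°) ≈ 0.691, again giving ≈ 46.3°.

≈ 46°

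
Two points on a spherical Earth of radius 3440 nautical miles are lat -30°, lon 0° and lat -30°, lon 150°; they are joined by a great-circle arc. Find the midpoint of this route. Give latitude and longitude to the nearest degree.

≈ lat -66°, lon 75°

Write both endpoints as unit vectors p₁, p₂ with components (cos φ cos λ, cos φ sin λ, sin φ).
The central angle between the endpoints is δ = arccos(p₁·p₂) ≈ 1.982 rad (113.5°).
Interpolate at f = 1/2 with slerp weights a = sin((1−f)δ)/sin δ ≈ 0.913, b = sin(fδ)/sin δ ≈ 0.913.
p = a·p₁ + b·p₂ ≈ (0.106, 0.395, -0.913); φ = arcsin(p_z) ≈ -65.85°, λ = atan2(p_y, p_x) ≈ 75.00°.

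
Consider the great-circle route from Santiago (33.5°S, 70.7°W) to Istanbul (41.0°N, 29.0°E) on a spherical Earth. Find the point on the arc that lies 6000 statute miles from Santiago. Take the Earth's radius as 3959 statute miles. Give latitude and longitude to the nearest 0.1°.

Write both endpoints as unit vectors p₁, p₂ with components (cos φ cos λ, cos φ sin λ, sin φ).
The central angle between the endpoints is δ = arccos(p₁·p₂) ≈ 2.058 rad (117.9°). The total great-circle distance is δ·R ≈ 2.058 × 3959 ≈ 8148 mi, so the target fraction is f = 6000/8148 ≈ 0.736.
Interpolate at f ≈ 0.736 with slerp weights a = sin((1−f)δ)/sin δ ≈ 0.584, b = sin(fδ)/sin δ ≈ 1.130.
p = a·p₁ + b·p₂ ≈ (0.907, -0.046, 0.419); φ = arcsin(p_z) ≈ 24.76°, λ = atan2(p_y, p_x) ≈ -2.93°.

≈ 24.8°N, 2.9°W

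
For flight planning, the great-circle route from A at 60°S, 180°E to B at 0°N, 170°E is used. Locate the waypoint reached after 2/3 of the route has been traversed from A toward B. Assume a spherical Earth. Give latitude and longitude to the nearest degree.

Convert each endpoint to a unit vector on the sphere (x = cos φ cos λ, y = cos φ sin λ, z = sin φ).
The central angle between the endpoints is δ = arccos(p₁·p₂) ≈ 1.056 rad (60.5°).
Interpolate at f = 2/3 with slerp weights a = sin((1−f)δ)/sin δ ≈ 0.396, b = sin(fδ)/sin δ ≈ 0.744.
p = a·p₁ + b·p₂ ≈ (-0.930, 0.129, -0.343); φ = arcsin(p_z) ≈ -20.06°, λ = atan2(p_y, p_x) ≈ 172.10°.

≈ 20°S, 172°E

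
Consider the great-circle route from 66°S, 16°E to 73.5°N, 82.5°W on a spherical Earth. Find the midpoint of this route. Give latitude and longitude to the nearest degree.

The haversine formula gives a central angle δ ≈ 2.675 rad (153.3°) between the endpoints.
Interpolate at f = 1/2 with slerp weights a = sin((1−f)δ)/sin δ ≈ 2.162, b = sin(fδ)/sin δ ≈ 2.162.
p = a·p₁ + b·p₂ ≈ (0.925, -0.366, 0.098); φ = arcsin(p_z) ≈ 5.62°, λ = atan2(p_y, p_x) ≈ -21.60°.

≈ 6°N, 22°W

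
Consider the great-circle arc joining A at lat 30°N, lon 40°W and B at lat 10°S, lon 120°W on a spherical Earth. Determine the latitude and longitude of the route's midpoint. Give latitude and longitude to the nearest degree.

From cos δ = sin φ₁ sin φ₂ + cos φ₁ cos φ₂ cos Δλ, the central angle is δ ≈ 1.509 rad (86.5°).
Interpolate at f = 1/2 with slerp weights a = sin((1−f)δ)/sin δ ≈ 0.686, b = sin(fδ)/sin δ ≈ 0.686.
p = a·p₁ + b·p₂ ≈ (0.117, -0.967, 0.224); φ = arcsin(p_z) ≈ 12.94°, λ = atan2(p_y, p_x) ≈ -83.08°.

≈ lat 13°N, lon 83°W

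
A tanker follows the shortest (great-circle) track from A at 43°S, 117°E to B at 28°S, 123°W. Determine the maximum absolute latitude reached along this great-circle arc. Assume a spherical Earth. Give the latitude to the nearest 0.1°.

The great circle lies in the plane with unit normal n̂ = (p₁ × p₂)/|p₁ × p₂|.
Here n̂_z ≈ +0.559; the vertex latitude is φ_max = arccos|n̂_z| ≈ 56.0°.
Check via Clairaut: cos φ_max = |cos φ₁| · sin C = cos(43.0°)·sin(130.1°) ≈ 0.559, again giving ≈ 56.0°.

≈ 56.0°S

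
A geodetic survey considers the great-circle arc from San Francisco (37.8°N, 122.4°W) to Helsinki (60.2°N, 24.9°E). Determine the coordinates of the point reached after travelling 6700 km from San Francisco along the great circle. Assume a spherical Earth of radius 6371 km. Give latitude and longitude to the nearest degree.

Write both endpoints as unit vectors p₁, p₂ with components (cos φ cos λ, cos φ sin λ, sin φ).
The central angle between the endpoints is δ = arccos(p₁·p₂) ≈ 1.368 rad (78.4°). The total great-circle distance is δ·R ≈ 1.368 × 6371 ≈ 8716 km, so the target fraction is f = 6700/8716 ≈ 0.769.
Interpolate at f ≈ 0.769 with slerp weights a = sin((1−f)δ)/sin δ ≈ 0.318, b = sin(fδ)/sin δ ≈ 0.886.
p = a·p₁ + b·p₂ ≈ (0.265, -0.026, 0.964); φ = arcsin(p_z) ≈ 74.55°, λ = atan2(p_y, p_x) ≈ -5.69°.

≈ (75°N, 6°W)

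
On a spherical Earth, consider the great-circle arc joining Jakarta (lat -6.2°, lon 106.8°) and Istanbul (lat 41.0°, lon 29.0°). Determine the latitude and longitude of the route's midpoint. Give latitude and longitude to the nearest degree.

From cos δ = sin φ₁ sin φ₂ + cos φ₁ cos φ₂ cos Δλ, the central angle is δ ≈ 1.483 rad (85.0°).
Interpolate at f = 1/2 with slerp weights a = sin((1−f)δ)/sin δ ≈ 0.678, b = sin(fδ)/sin δ ≈ 0.678.
p = a·p₁ + b·p₂ ≈ (0.253, 0.893, 0.372); φ = arcsin(p_z) ≈ 21.81°, λ = atan2(p_y, p_x) ≈ 74.20°.

≈ lat 22°, lon 74°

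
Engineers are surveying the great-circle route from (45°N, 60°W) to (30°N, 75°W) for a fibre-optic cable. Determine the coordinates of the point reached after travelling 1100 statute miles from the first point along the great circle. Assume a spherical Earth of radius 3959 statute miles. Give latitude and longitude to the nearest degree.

Write both endpoints as unit vectors p₁, p₂ with components (cos φ cos λ, cos φ sin λ, sin φ).
The central angle between the endpoints is δ = arccos(p₁·p₂) ≈ 0.333 rad (19.1°). The total great-circle distance is δ·R ≈ 0.333 × 3959 ≈ 1318 mi, so the target fraction is f = 1100/1318 ≈ 0.834.
Interpolate at f ≈ 0.834 with slerp weights a = sin((1−f)δ)/sin δ ≈ 0.169, b = sin(fδ)/sin δ ≈ 0.839.
p = a·p₁ + b·p₂ ≈ (0.248, -0.805, 0.539); φ = arcsin(p_z) ≈ 32.60°, λ = atan2(p_y, p_x) ≈ -72.90°.

≈ (33°N, 73°W)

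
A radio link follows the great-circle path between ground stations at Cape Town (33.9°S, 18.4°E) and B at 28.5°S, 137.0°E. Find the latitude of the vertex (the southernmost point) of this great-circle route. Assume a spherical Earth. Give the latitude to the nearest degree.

The great circle lies in the plane with unit normal n̂ = (p₁ × p₂)/|p₁ × p₂|.
Here n̂_z ≈ +0.643; the vertex latitude is φ_max = arccos|n̂_z| ≈ 50.0°.
Check via Clairaut: cos φ_max = |cos φ₁| · sin C = cos(33.9°)·sin(129.3°) ≈ 0.643, again giving ≈ 50.0°.

≈ 50°S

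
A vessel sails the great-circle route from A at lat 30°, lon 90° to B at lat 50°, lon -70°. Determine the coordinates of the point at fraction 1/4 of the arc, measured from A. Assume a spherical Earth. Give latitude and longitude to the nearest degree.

Write both endpoints as unit vectors p₁, p₂ with components (cos φ cos λ, cos φ sin λ, sin φ).
The central angle between the endpoints is δ = arccos(p₁·p₂) ≈ 1.711 rad (98.1°).
Interpolate at f = 1/4 with slerp weights a = sin((1−f)δ)/sin δ ≈ 0.969, b = sin(fδ)/sin δ ≈ 0.419.
p = a·p₁ + b·p₂ ≈ (0.092, 0.586, 0.805); φ = arcsin(p_z) ≈ 53.64°, λ = atan2(p_y, p_x) ≈ 81.06°.

≈ lat 54°, lon 81°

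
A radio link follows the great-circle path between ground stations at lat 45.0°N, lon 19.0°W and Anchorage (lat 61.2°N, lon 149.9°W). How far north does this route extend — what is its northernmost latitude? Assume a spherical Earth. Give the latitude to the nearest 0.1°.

≈ 73.7°N

The great circle lies in the plane with unit normal n̂ = (p₁ × p₂)/|p₁ × p₂|.
Here n̂_z ≈ -0.280; the vertex latitude is φ_max = arccos|n̂_z| ≈ 73.7°.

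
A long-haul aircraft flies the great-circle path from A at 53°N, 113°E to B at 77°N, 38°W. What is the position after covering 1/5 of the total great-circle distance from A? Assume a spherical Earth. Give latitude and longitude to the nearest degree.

Convert each endpoint to a unit vector on the sphere (x = cos φ cos λ, y = cos φ sin λ, z = sin φ).
The central angle between the endpoints is δ = arccos(p₁·p₂) ≈ 0.850 rad (48.7°).
Interpolate at f = 1/5 with slerp weights a = sin((1−f)δ)/sin δ ≈ 0.837, b = sin(fδ)/sin δ ≈ 0.225.
p = a·p₁ + b·p₂ ≈ (-0.157, 0.432, 0.888); φ = arcsin(p_z) ≈ 62.61°, λ = atan2(p_y, p_x) ≈ 109.94°.

≈ 63°N, 110°E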